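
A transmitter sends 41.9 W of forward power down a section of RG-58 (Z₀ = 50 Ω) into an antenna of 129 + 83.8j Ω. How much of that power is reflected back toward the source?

|Γ| = |(79 + j83.8)/(179 + j83.8)| = 0.583
|Γ|² = 0.34
P_refl = |Γ|²·P_inc = 14.2 W, P_del = (1 − |Γ|²)·P_inc = 27.7 W

P_reflected ≈ 14.2 W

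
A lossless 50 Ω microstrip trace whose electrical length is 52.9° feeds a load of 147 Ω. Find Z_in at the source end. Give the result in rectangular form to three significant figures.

tan(βl) = tan(52.9°) = 1.32
Z_in = Z_0·(Z_L + jZ_0·tanβl)/(Z_0 + jZ_L·tanβl)
     = 50·(147 + j66.1)/(50 + j194)

Z_in ≈ 25.1 − j31.4 Ω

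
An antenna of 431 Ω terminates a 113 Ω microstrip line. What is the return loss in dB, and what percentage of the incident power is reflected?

RL ≈ 4.66 dB; 34.2% of incident power reflected

Γ = (431 − 113)/(431 + 113) = 0.585
RL = −20·log₁₀(0.585) = 4.66 dB
P_refl/P_inc = |Γ|² = 0.342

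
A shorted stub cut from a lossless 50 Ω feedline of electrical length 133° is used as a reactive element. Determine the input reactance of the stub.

tan(βl) = -1.07
For a shorted stub, Z_in = jZ_0·tan(βl)

X_in ≈ -53.6 Ω (capacitive)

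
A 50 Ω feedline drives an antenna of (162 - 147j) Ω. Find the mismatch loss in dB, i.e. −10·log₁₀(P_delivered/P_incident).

mismatch loss ≈ 3.13 dB

Γ = (112 − j147)/(212 − j147), |Γ| = 0.716
|Γ|² = 0.513, so P_del/P_inc = 1 − |Γ|² = 0.487
ML = −10·log₁₀(1 − |Γ|²)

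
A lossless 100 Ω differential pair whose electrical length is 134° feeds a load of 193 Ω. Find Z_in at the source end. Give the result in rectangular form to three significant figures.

Z_in ≈ 80.1 + j56.5 Ω

tan(βl) = tan(134°) = -1.04
Z_in = Z_0·(Z_L + jZ_0·tanβl)/(Z_0 + jZ_L·tanβl)
     = 100·(193 − j104)/(100 − j200)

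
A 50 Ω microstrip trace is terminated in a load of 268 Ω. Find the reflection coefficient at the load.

Γ = (Z_L − Z_0)/(Z_L + Z_0) = (268 − 50)/(268 + 50) = 218/318

Γ = 0.686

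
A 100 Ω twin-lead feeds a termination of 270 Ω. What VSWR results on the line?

VSWR ≈ 2.7

For a purely resistive load, VSWR = R_L/Z_0 or Z_0/R_L (whichever > 1) = 270/100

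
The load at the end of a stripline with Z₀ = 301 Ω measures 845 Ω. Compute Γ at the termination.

Γ = 0.475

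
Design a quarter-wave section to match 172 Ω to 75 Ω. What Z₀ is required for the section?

Z_qwt ≈ 114 Ω

Z_qwt = √(Z_0·R_L) = √(75 × 172) = √12900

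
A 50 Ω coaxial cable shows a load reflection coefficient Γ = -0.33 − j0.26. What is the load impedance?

Z_L = Z_0·(1 + Γ)/(1 − Γ) = 50·(0.67 − j0.26)/(1.33 + j0.26)

Z_L ≈ 22.4 − j14.2 Ω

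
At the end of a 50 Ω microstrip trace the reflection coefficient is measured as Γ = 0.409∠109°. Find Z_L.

Z_L ≈ 29 + j27 Ω

Z_L = Z_0·(1 + Γ)/(1 − Γ) = 50·(0.867 + j0.387)/(1.13 − j0.387)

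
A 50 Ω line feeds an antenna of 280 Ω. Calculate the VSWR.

VSWR ≈ 5.6

Γ = (280 − 50)/(280 + 50) = 0.697
VSWR = (1 + 0.697)/(1 − 0.697)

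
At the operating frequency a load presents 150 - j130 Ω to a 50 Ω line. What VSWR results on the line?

Γ = (Z_L − Z_0)/(Z_L + Z_0) = (100 − j130)/(200 − j130)
|Γ| = 164/239 = 0.688
VSWR = (1 + |Γ|)/(1 − |Γ|) = 1.69/0.312

VSWR ≈ 5.4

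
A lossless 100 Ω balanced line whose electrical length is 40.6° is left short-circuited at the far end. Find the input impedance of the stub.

Z_in ≈ +j85.7 Ω

tan(βl) = 0.857
For a short-circuited stub, Z_in = jZ_0·tan(βl)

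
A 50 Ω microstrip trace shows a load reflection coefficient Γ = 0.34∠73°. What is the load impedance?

Z_L = Z_0·(1 + Γ)/(1 − Γ) = 50·(1.1 + j0.325)/(0.901 − j0.325)

Z_L ≈ 48.2 + j35.5 Ω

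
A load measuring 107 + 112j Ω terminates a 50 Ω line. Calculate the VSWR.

VSWR ≈ 4.74

Γ = (Z_L − Z_0)/(Z_L + Z_0) = (57 + j112)/(157 + j112)
|Γ| = 126/193 = 0.652
VSWR = (1 + |Γ|)/(1 − |Γ|) = 1.65/0.348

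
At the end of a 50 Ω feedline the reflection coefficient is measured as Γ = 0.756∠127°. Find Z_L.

Z_L ≈ 8.63 + j24.3 Ω

Z_L = Z_0·(1 + Γ)/(1 − Γ) = 50·(0.545 + j0.604)/(1.45 − j0.604)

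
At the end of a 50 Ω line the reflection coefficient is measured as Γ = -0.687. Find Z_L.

Z_L ≈ 9.28 Ω

Z_L = Z_0·(1 + Γ)/(1 − Γ) = 50·(0.313)/(1.69)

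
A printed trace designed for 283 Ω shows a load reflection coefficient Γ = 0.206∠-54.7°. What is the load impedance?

Z_L ≈ 337 − j118 Ω

Z_L = Z_0·(1 + Γ)/(1 − Γ) = 283·(1.12 − j0.168)/(0.881 + j0.168)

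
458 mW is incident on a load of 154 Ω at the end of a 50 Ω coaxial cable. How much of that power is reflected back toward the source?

Γ = (154 − 50)/(154 + 50) = 0.51
|Γ|² = 0.26
P_refl = |Γ|²·P_inc = 119 mW, P_del = (1 − |Γ|²)·P_inc = 339 mW

P_reflected ≈ 119 mW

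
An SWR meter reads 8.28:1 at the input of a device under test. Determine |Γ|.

|Γ| ≈ 0.784

|Γ| = (S − 1)/(S + 1) = (8.28 − 1)/(8.28 + 1) = 7.28/9.28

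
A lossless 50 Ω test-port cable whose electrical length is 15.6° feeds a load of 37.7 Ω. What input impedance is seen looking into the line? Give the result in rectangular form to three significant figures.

tan(βl) = tan(15.6°) = 0.279
Z_in = Z_0·(Z_L + jZ_0·tanβl)/(Z_0 + jZ_L·tanβl)
     = 50·(37.7 + j14)/(50 + j10.5)

Z_in ≈ 38.9 + j5.77 Ω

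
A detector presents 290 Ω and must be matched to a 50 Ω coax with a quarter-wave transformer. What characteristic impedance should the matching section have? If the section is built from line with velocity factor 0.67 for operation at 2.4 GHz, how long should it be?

Z_qwt ≈ 120 Ω; length ≈ 2.09 cm

Z_qwt = √(Z_0·R_L) = √(50 × 290) = √14500
λ = 0.67·c/f = 0.0838 m, so l = λ/4 = 0.0209 m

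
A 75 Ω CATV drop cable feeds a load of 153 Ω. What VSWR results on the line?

VSWR ≈ 2.04

Γ = (153 − 75)/(153 + 75) = 0.342
VSWR = (1 + 0.342)/(1 − 0.342)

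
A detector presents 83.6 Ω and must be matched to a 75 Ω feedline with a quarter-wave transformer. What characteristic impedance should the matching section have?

Z_qwt = √(Z_0·R_L) = √(75 × 83.6) = √6270

Z_qwt ≈ 79.2 Ω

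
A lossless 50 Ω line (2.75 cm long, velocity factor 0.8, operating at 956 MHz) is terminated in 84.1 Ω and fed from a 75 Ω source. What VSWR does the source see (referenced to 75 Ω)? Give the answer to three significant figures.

VSWR ≈ 1.83

λ = v/f = 0.8·c / 956 MHz = 0.251 m
βl = 2π·l/λ = 2π × 0.11 = 39.4°
tan(βl) = 0.822
Z_in = Z_0·(Z_L + jZ_0·tanβl)/(Z_0 + jZ_L·tanβl) = 48.4 − j25.8 Ω
Γ_s = (Z_in − Z_s)/(Z_in + Z_s) = (-26.6 − j25.8)/(123 − j25.8), |Γ_s| = 0.294
VSWR = (1 + |Γ_s|)/(1 − |Γ_s|)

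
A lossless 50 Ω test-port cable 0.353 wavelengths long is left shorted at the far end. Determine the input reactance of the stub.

X_in ≈ -66.2 Ω (capacitive)

βl = 2π × 0.353 = 127°
tan(βl) = -1.32
For a shorted stub, Z_in = jZ_0·tan(βl)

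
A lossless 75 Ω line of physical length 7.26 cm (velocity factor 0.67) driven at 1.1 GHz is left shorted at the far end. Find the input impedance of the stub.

λ = v/f = 0.67·c / 1.1 GHz = 0.183 m
βl = 2π·l/λ = 2π × 0.397 = 143°
tan(βl) = -0.753
For a shorted stub, Z_in = jZ_0·tan(βl)

Z_in ≈ −j56.4 Ω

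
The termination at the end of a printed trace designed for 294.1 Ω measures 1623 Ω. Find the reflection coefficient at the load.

Γ = (Z_L − Z_0)/(Z_L + Z_0) = (1623 − 294.1)/(1623 + 294.1) = 1329/1917

Γ = 0.693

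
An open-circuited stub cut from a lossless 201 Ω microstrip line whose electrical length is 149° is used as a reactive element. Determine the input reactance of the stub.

X_in ≈ 335 Ω (inductive)

tan(βl) = -0.601
For an open-circuited stub, Z_in = −jZ_0·cot(βl) = −jZ_0/tan(βl)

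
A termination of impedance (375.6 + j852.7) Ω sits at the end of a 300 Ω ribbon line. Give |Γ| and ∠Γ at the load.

Γ ≈ 0.787 ∠ 33.3°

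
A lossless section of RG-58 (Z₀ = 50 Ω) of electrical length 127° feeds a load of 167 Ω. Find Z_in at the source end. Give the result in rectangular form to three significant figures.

tan(βl) = tan(127°) = -1.33
Z_in = Z_0·(Z_L + jZ_0·tanβl)/(Z_0 + jZ_L·tanβl)
     = 50·(167 − j66.4)/(50 − j222)

Z_in ≈ 22.3 + j32.6 Ω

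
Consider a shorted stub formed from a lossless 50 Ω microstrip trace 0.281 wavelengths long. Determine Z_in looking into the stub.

Z_in ≈ −j253 Ω

βl = 2π × 0.281 = 101°
tan(βl) = -5.07
For a shorted stub, Z_in = jZ_0·tan(βl)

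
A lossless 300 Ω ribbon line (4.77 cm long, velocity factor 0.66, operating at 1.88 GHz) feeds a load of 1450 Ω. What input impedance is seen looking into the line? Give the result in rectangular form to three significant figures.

λ = v/f = 0.66·c / 1.88 GHz = 0.105 m
βl = 2π·l/λ = 2π × 0.453 = 163°
tan(βl) = tan(163°) = -0.305
Z_in = Z_0·(Z_L + jZ_0·tanβl)/(Z_0 + jZ_L·tanβl)
     = 300·(1450 − j91.4)/(300 − j442)

Z_in ≈ 500 + j645 Ω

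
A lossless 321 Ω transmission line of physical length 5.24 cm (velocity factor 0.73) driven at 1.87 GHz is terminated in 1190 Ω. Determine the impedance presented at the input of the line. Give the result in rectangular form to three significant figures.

λ = v/f = 0.73·c / 1.87 GHz = 0.117 m
βl = 2π·l/λ = 2π × 0.447 = 161°
tan(βl) = tan(161°) = -0.343
Z_in = Z_0·(Z_L + jZ_0·tanβl)/(Z_0 + jZ_L·tanβl)
     = 321·(1190 − j110)/(321 − j408)

Z_in ≈ 508 + j536 Ω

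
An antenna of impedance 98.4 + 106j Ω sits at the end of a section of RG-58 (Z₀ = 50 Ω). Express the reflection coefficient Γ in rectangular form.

Γ ≈ 0.554 + j0.319

Γ = (Z_L − Z_0)/(Z_L + Z_0) = (48.4 + j106)/(148.4 + j106)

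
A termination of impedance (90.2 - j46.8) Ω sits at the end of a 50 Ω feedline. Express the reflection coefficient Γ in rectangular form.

Γ = (Z_L − Z_0)/(Z_L + Z_0) = (40.2 − j46.8)/(140.2 − j46.8)

Γ ≈ 0.358 − j0.214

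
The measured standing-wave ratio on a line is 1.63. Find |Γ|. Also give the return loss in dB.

|Γ| = (S − 1)/(S + 1) = (1.63 − 1)/(1.63 + 1) = 0.63/2.63
RL = −20·log₁₀|Γ| = −20·log₁₀(0.24)

|Γ| ≈ 0.24; return loss ≈ 12.4 dB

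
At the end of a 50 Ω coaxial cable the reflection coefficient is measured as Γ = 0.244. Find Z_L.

Z_L = Z_0·(1 + Γ)/(1 − Γ) = 50·(1.24)/(0.756)

Z_L ≈ 82.3 Ω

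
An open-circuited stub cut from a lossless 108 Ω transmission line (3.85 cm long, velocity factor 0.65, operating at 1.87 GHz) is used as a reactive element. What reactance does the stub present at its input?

X_in ≈ 100 Ω (inductive)

λ = v/f = 0.65·c / 1.87 GHz = 0.104 m
βl = 2π·l/λ = 2π × 0.369 = 133°
tan(βl) = -1.08
For an open-circuited stub, Z_in = −jZ_0·cot(βl) = −jZ_0/tan(βl)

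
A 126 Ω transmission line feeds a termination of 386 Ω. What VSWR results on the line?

Γ = (386 − 126)/(386 + 126) = 0.508
VSWR = (1 + 0.508)/(1 − 0.508)

VSWR ≈ 3.06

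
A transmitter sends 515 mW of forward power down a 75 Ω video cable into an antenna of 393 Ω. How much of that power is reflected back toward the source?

P_reflected ≈ 238 mW

Γ = (393 − 75)/(393 + 75) = 0.679
|Γ|² = 0.462
P_refl = |Γ|²·P_inc = 238 mW, P_del = (1 − |Γ|²)·P_inc = 277 mW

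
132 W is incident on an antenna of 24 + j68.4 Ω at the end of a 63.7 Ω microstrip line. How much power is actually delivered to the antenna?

P_delivered ≈ 65.3 W

|Γ| = |(-39.7 + j68.4)/(87.7 + j68.4)| = 0.711
|Γ|² = 0.506
P_refl = |Γ|²·P_inc = 66.7 W, P_del = (1 − |Γ|²)·P_inc = 65.3 W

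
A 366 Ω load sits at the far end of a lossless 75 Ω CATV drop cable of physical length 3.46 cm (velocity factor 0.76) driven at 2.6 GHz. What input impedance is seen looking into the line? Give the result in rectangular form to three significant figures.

Z_in ≈ 38 + j86.2 Ω

λ = v/f = 0.76·c / 2.6 GHz = 0.0877 m
βl = 2π·l/λ = 2π × 0.395 = 142°
tan(βl) = tan(142°) = -0.78
Z_in = Z_0·(Z_L + jZ_0·tanβl)/(Z_0 + jZ_L·tanβl)
     = 75·(366 − j58.5)/(75 − j286)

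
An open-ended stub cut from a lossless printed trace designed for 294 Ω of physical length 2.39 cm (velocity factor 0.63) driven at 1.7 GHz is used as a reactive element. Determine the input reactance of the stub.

X_in ≈ -65.8 Ω (capacitive)

λ = v/f = 0.63·c / 1.7 GHz = 0.111 m
βl = 2π·l/λ = 2π × 0.215 = 77.4°
tan(βl) = 4.47
For an open-ended stub, Z_in = −jZ_0·cot(βl) = −jZ_0/tan(βl)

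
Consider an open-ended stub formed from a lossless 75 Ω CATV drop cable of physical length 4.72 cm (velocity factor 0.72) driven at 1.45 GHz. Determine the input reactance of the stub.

λ = v/f = 0.72·c / 1.45 GHz = 0.149 m
βl = 2π·l/λ = 2π × 0.317 = 114°
tan(βl) = -2.24
For an open-ended stub, Z_in = −jZ_0·cot(βl) = −jZ_0/tan(βl)

X_in ≈ 33.5 Ω (inductive)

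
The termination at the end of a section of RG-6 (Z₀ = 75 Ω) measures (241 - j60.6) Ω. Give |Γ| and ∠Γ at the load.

Γ ≈ 0.549 ∠ -9.2°

Γ = (Z_L − Z_0)/(Z_L + Z_0) = (166 − j60.6)/(316 − j60.6)
|Γ| = 177/322 = 0.549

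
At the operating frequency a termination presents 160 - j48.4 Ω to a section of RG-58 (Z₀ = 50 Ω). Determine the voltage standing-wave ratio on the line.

VSWR ≈ 3.52

Γ = (Z_L − Z_0)/(Z_L + Z_0) = (110 − j48.4)/(210 − j48.4)
|Γ| = 120/216 = 0.558
VSWR = (1 + |Γ|)/(1 − |Γ|) = 1.56/0.442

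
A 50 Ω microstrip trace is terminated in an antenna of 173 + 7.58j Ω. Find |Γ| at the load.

Γ = (Z_L − Z_0)/(Z_L + Z_0) = (123 + j7.58)/(223 + j7.58)
|Γ| = 123/223

|Γ| ≈ 0.552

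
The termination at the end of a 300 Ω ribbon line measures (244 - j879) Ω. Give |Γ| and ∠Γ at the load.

Γ ≈ 0.852 ∠ -35.4°

Γ = (Z_L − Z_0)/(Z_L + Z_0) = (-56 − j879)/(544 − j879)
|Γ| = 881/1030 = 0.852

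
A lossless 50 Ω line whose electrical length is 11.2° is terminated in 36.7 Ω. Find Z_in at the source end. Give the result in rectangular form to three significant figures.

Z_in ≈ 37.3 + j4.47 Ω

tan(βl) = tan(11.2°) = 0.198
Z_in = Z_0·(Z_L + jZ_0·tanβl)/(Z_0 + jZ_L·tanβl)
     = 50·(36.7 + j9.9)/(50 + j7.27)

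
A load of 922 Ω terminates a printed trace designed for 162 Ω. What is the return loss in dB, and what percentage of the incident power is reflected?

Γ = (922 − 162)/(922 + 162) = 0.701
RL = −20·log₁₀(0.701) = 3.08 dB
P_refl/P_inc = |Γ|² = 0.492

RL ≈ 3.08 dB; 49.2% of incident power reflected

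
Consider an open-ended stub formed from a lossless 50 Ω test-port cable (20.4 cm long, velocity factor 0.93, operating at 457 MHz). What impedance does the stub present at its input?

Z_in ≈ +j29.2 Ω

λ = v/f = 0.93·c / 457 MHz = 0.611 m
βl = 2π·l/λ = 2π × 0.334 = 120°
tan(βl) = -1.71
For an open-ended stub, Z_in = −jZ_0·cot(βl) = −jZ_0/tan(βl)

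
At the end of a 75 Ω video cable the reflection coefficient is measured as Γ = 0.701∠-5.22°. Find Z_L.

Z_L ≈ 401 − j100 Ω

Z_L = Z_0·(1 + Γ)/(1 − Γ) = 75·(1.7 − j0.0638)/(0.302 + j0.0638)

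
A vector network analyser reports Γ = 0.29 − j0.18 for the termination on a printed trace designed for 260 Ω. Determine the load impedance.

Z_L = Z_0·(1 + Γ)/(1 − Γ) = 260·(1.29 − j0.18)/(0.71 + j0.18)

Z_L ≈ 428 − j174 Ω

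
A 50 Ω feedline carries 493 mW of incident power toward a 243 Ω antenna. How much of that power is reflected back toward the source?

Γ = (243 − 50)/(243 + 50) = 0.659
|Γ|² = 0.434
P_refl = |Γ|²·P_inc = 214 mW, P_del = (1 − |Γ|²)·P_inc = 279 mW

P_reflected ≈ 214 mW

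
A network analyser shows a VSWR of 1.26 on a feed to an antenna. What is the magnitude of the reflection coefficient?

|Γ| ≈ 0.115

|Γ| = (S − 1)/(S + 1) = (1.26 − 1)/(1.26 + 1) = 0.26/2.26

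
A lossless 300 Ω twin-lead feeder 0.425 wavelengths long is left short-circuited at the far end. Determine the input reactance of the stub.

X_in ≈ -153 Ω (capacitive)

βl = 2π × 0.425 = 153°
tan(βl) = -0.51
For a short-circuited stub, Z_in = jZ_0·tan(βl)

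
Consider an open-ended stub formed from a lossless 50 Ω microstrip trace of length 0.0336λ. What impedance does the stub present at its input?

βl = 2π × 0.0336 = 12.1°
tan(βl) = 0.214
For an open-ended stub, Z_in = −jZ_0·cot(βl) = −jZ_0/tan(βl)

Z_in ≈ −j233 Ω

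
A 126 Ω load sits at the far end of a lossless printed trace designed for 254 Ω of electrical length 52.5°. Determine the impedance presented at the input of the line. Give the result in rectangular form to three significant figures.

Z_in ≈ 240 + j176 Ω

tan(βl) = tan(52.5°) = 1.3
Z_in = Z_0·(Z_L + jZ_0·tanβl)/(Z_0 + jZ_L·tanβl)
     = 254·(126 + j331)/(254 + j164)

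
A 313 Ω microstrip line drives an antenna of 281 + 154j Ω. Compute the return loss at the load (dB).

Γ = (-32 + j154)/(594 + j154), |Γ| = 0.256
RL = −20·log₁₀|Γ| = −20·log₁₀(0.256)

RL ≈ 11.8 dB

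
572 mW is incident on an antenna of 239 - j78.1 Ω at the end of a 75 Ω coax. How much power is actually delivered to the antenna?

P_delivered ≈ 392 mW

|Γ| = |(164 − j78.1)/(314 − j78.1)| = 0.561
|Γ|² = 0.315
P_refl = |Γ|²·P_inc = 180 mW, P_del = (1 − |Γ|²)·P_inc = 392 mW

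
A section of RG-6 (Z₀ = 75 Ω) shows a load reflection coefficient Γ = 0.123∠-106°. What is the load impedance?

Z_L ≈ 68.2 − j16.4 Ω

Z_L = Z_0·(1 + Γ)/(1 − Γ) = 75·(0.966 − j0.118)/(1.03 + j0.118)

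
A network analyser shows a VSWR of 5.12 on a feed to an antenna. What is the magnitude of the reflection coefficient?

|Γ| = (S − 1)/(S + 1) = (5.12 − 1)/(5.12 + 1) = 4.12/6.12

|Γ| ≈ 0.673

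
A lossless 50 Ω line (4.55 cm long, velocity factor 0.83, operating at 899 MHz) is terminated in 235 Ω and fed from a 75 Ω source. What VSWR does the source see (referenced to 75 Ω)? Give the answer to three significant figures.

VSWR ≈ 6.04

λ = v/f = 0.83·c / 899 MHz = 0.277 m
βl = 2π·l/λ = 2π × 0.164 = 59.1°
tan(βl) = 1.67
Z_in = Z_0·(Z_L + jZ_0·tanβl)/(Z_0 + jZ_L·tanβl) = 14.2 − j28.1 Ω
Γ_s = (Z_in − Z_s)/(Z_in + Z_s) = (-60.8 − j28.1)/(89.2 − j28.1), |Γ_s| = 0.716
VSWR = (1 + |Γ_s|)/(1 − |Γ_s|)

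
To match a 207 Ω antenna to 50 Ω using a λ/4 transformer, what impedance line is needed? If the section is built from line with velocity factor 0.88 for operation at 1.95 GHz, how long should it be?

Z_qwt ≈ 102 Ω; length ≈ 3.38 cm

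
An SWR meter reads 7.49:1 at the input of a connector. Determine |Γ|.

|Γ| ≈ 0.764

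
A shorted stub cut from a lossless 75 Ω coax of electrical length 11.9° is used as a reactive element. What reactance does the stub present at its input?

X_in ≈ 15.8 Ω (inductive)

tan(βl) = 0.211
For a shorted stub, Z_in = jZ_0·tan(βl)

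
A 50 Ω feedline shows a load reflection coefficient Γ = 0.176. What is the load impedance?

Z_L = Z_0·(1 + Γ)/(1 − Γ) = 50·(1.18)/(0.824)

Z_L ≈ 71.4 Ω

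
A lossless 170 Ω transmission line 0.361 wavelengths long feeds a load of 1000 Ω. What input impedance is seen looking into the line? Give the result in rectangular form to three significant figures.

Z_in ≈ 48.2 + j136 Ω

βl = 2π × 0.361 = 130°
tan(βl) = tan(130°) = -1.19
Z_in = Z_0·(Z_L + jZ_0·tanβl)/(Z_0 + jZ_L·tanβl)
     = 170·(1000 − j203)/(170 − j1190)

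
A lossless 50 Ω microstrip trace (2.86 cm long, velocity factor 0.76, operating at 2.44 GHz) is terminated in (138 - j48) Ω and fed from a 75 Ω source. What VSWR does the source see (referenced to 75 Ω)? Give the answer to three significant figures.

λ = v/f = 0.76·c / 2.44 GHz = 0.0934 m
βl = 2π·l/λ = 2π × 0.306 = 110°
tan(βl) = -2.72
Z_in = Z_0·(Z_L + jZ_0·tanβl)/(Z_0 + jZ_L·tanβl) = 19.7 + j22.6 Ω
Γ_s = (Z_in − Z_s)/(Z_in + Z_s) = (-55.3 + j22.6)/(94.7 + j22.6), |Γ_s| = 0.614
VSWR = (1 + |Γ_s|)/(1 − |Γ_s|)

VSWR ≈ 4.18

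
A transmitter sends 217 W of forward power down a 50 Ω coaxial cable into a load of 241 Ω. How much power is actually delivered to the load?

Γ = (241 − 50)/(241 + 50) = 0.656
|Γ|² = 0.431
P_refl = |Γ|²·P_inc = 93.5 W, P_del = (1 − |Γ|²)·P_inc = 124 W

P_delivered ≈ 124 W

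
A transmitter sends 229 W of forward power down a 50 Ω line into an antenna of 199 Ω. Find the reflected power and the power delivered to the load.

P_reflected ≈ 82 W; P_delivered ≈ 147 W

Γ = (199 − 50)/(199 + 50) = 0.598
|Γ|² = 0.358
P_refl = |Γ|²·P_inc = 82 W, P_del = (1 − |Γ|²)·P_inc = 147 W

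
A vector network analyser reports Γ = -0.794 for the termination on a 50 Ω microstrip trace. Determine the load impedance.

Z_L = Z_0·(1 + Γ)/(1 − Γ) = 50·(0.206)/(1.79)

Z_L ≈ 5.74 Ω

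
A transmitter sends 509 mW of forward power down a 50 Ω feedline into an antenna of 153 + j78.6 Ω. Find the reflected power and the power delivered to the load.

|Γ| = |(103 + j78.6)/(203 + j78.6)| = 0.595
|Γ|² = 0.354
P_refl = |Γ|²·P_inc = 180 mW, P_del = (1 − |Γ|²)·P_inc = 329 mW

P_reflected ≈ 180 mW; P_delivered ≈ 329 mW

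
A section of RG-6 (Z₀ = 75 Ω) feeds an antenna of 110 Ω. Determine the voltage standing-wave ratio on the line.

VSWR ≈ 1.47

For a purely resistive load, VSWR = R_L/Z_0 or Z_0/R_L (whichever > 1) = 110/75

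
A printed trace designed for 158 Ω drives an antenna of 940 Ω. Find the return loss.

RL ≈ 2.95 dB

Γ = (940 − 158)/(940 + 158) = 0.712
RL = −20·log₁₀|Γ| = −20·log₁₀(0.712)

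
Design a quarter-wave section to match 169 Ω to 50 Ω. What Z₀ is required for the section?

Z_qwt = √(Z_0·R_L) = √(50 × 169) = √8450

Z_qwt ≈ 91.9 Ω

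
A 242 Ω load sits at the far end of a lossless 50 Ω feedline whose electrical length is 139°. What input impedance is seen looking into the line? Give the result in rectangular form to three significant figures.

Z_in ≈ 22.7 + j52.1 Ω

tan(βl) = tan(139°) = -0.869
Z_in = Z_0·(Z_L + jZ_0·tanβl)/(Z_0 + jZ_L·tanβl)
     = 50·(242 − j43.5)/(50 − j210)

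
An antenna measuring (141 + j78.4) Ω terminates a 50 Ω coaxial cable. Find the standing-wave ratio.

VSWR ≈ 3.78

Γ = (Z_L − Z_0)/(Z_L + Z_0) = (91 + j78.4)/(191 + j78.4)
|Γ| = 120/206 = 0.582
VSWR = (1 + |Γ|)/(1 − |Γ|) = 1.58/0.418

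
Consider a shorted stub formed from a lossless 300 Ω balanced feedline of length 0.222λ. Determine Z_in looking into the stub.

βl = 2π × 0.222 = 79.9°
tan(βl) = 5.63
For a shorted stub, Z_in = jZ_0·tan(βl)

Z_in ≈ +j1690 Ω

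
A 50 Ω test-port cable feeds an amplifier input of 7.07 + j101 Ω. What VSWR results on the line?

VSWR ≈ 36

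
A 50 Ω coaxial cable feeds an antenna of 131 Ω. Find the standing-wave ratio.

VSWR ≈ 2.62

Γ = (131 − 50)/(131 + 50) = 0.448
VSWR = (1 + 0.448)/(1 − 0.448)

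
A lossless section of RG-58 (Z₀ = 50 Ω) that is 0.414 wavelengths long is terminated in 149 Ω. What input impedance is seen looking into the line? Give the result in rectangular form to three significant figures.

Z_in ≈ 48.3 + j56.3 Ω

βl = 2π × 0.414 = 149°
tan(βl) = tan(149°) = -0.6
Z_in = Z_0·(Z_L + jZ_0·tanβl)/(Z_0 + jZ_L·tanβl)
     = 50·(149 − j30)/(50 − j89.4)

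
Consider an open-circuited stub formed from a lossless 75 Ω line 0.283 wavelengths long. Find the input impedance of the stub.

βl = 2π × 0.283 = 102°
tan(βl) = -4.75
For an open-circuited stub, Z_in = −jZ_0·cot(βl) = −jZ_0/tan(βl)

Z_in ≈ +j15.8 Ω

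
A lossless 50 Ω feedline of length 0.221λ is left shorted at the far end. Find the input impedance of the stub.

βl = 2π × 0.221 = 79.6°
tan(βl) = 5.43
For a shorted stub, Z_in = jZ_0·tan(βl)

Z_in ≈ +j271 Ω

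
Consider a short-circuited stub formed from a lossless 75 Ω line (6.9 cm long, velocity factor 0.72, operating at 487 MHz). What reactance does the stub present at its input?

X_in ≈ 111 Ω (inductive)

λ = v/f = 0.72·c / 487 MHz = 0.444 m
βl = 2π·l/λ = 2π × 0.156 = 56°
tan(βl) = 1.48
For a short-circuited stub, Z_in = jZ_0·tan(βl)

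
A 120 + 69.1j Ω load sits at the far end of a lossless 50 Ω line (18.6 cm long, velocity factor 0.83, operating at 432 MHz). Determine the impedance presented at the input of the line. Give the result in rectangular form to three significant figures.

λ = v/f = 0.83·c / 432 MHz = 0.576 m
βl = 2π·l/λ = 2π × 0.323 = 116°
tan(βl) = tan(116°) = -2.03
Z_in = Z_0·(Z_L + jZ_0·tanβl)/(Z_0 + jZ_L·tanβl)
     = 50·(120 − j32.6)/(191 − j244)

Z_in ≈ 16.1 + j12 Ω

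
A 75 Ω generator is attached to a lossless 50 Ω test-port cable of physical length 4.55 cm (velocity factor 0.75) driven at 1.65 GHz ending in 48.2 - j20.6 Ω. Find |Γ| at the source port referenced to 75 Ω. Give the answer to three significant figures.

|Γ| ≈ 0.132

λ = v/f = 0.75·c / 1.65 GHz = 0.136 m
βl = 2π·l/λ = 2π × 0.334 = 120°
tan(βl) = -1.72
Z_in = Z_0·(Z_L + jZ_0·tanβl)/(Z_0 + jZ_L·tanβl) = 67.3 + j17.3 Ω
Γ_s = (Z_in − Z_s)/(Z_in + Z_s) = (-7.72 + j17.3)/(142 + j17.3), |Γ_s| = 0.132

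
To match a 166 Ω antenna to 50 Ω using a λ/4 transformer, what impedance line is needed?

Z_qwt = √(Z_0·R_L) = √(50 × 166) = √8300

Z_qwt ≈ 91.1 Ω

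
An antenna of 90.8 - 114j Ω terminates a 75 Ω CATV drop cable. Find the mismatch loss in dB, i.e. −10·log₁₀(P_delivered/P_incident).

Γ = (15.8 − j114)/(165.8 − j114), |Γ| = 0.572
|Γ|² = 0.327, so P_del/P_inc = 1 − |Γ|² = 0.673
ML = −10·log₁₀(1 − |Γ|²)

mismatch loss ≈ 1.72 dB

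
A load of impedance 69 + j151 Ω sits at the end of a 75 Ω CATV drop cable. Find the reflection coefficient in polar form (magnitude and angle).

Γ ≈ 0.724 ∠ 45.9°

Γ = (Z_L − Z_0)/(Z_L + Z_0) = (-6 + j151)/(144 + j151)
|Γ| = 151/209 = 0.724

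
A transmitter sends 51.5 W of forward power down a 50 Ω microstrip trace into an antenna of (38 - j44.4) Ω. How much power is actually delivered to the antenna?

|Γ| = |(-12 − j44.4)/(88 − j44.4)| = 0.467
|Γ|² = 0.218
P_refl = |Γ|²·P_inc = 11.2 W, P_del = (1 − |Γ|²)·P_inc = 40.3 W

P_delivered ≈ 40.3 W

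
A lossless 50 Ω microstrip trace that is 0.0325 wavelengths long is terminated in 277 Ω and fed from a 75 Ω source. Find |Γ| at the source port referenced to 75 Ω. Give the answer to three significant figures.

|Γ| ≈ 0.591

βl = 2π × 0.0325 = 11.7°
tan(βl) = 0.207
Z_in = Z_0·(Z_L + jZ_0·tanβl)/(Z_0 + jZ_L·tanβl) = 125 − j133 Ω
Γ_s = (Z_in − Z_s)/(Z_in + Z_s) = (49.7 − j133)/(200 − j133), |Γ_s| = 0.591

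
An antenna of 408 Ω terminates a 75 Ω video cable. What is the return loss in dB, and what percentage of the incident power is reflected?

RL ≈ 3.23 dB; 47.5% of incident power reflected

Γ = (408 − 75)/(408 + 75) = 0.689
RL = −20·log₁₀(0.689) = 3.23 dB
P_refl/P_inc = |Γ|² = 0.475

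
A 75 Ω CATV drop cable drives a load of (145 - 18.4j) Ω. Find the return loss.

RL ≈ 9.69 dB

Γ = (70 − j18.4)/(220 − j18.4), |Γ| = 0.328
RL = −20·log₁₀|Γ| = −20·log₁₀(0.328)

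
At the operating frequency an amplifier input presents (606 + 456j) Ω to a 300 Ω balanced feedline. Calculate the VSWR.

VSWR ≈ 3.36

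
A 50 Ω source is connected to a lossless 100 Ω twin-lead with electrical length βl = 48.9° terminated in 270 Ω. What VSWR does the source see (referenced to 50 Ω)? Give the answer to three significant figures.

VSWR ≈ 3.3

tan(βl) = 1.15
Z_in = Z_0·(Z_L + jZ_0·tanβl)/(Z_0 + jZ_L·tanβl) = 59.1 − j68.2 Ω
Γ_s = (Z_in − Z_s)/(Z_in + Z_s) = (9.06 − j68.2)/(109 − j68.2), |Γ_s| = 0.535
VSWR = (1 + |Γ_s|)/(1 − |Γ_s|)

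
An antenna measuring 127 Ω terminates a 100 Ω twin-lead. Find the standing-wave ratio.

VSWR ≈ 1.27

Γ = (127 − 100)/(127 + 100) = 0.119
VSWR = (1 + 0.119)/(1 − 0.119)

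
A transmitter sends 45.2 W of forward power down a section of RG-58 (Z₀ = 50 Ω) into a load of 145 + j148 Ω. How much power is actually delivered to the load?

|Γ| = |(95 + j148)/(195 + j148)| = 0.718
|Γ|² = 0.516
P_refl = |Γ|²·P_inc = 23.3 W, P_del = (1 − |Γ|²)·P_inc = 21.9 W

P_delivered ≈ 21.9 W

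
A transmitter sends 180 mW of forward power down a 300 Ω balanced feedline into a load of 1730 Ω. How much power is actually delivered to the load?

P_delivered ≈ 90.7 mW

Γ = (1730 − 300)/(1730 + 300) = 0.704
|Γ|² = 0.496
P_refl = |Γ|²·P_inc = 89.3 mW, P_del = (1 − |Γ|²)·P_inc = 90.7 mW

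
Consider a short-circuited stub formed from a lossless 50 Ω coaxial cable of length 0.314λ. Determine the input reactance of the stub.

X_in ≈ -118 Ω (capacitive)

βl = 2π × 0.314 = 113°
tan(βl) = -2.35
For a short-circuited stub, Z_in = jZ_0·tan(βl)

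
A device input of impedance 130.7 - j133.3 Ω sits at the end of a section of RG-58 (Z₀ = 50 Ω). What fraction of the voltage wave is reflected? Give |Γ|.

Γ = (Z_L − Z_0)/(Z_L + Z_0) = (80.7 − j133.3)/(180.7 − j133.3)
|Γ| = 156/225

|Γ| ≈ 0.694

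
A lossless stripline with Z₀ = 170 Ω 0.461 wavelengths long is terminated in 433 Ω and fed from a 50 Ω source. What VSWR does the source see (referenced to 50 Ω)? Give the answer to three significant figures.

βl = 2π × 0.461 = 166°
tan(βl) = -0.25
Z_in = Z_0·(Z_L + jZ_0·tanβl)/(Z_0 + jZ_L·tanβl) = 327 + j166 Ω
Γ_s = (Z_in − Z_s)/(Z_in + Z_s) = (277 + j166)/(377 + j166), |Γ_s| = 0.784
VSWR = (1 + |Γ_s|)/(1 − |Γ_s|)

VSWR ≈ 8.26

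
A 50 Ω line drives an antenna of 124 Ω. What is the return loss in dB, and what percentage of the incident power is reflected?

Γ = (124 − 50)/(124 + 50) = 0.425
RL = −20·log₁₀(0.425) = 7.43 dB
P_refl/P_inc = |Γ|² = 0.181

RL ≈ 7.43 dB; 18.1% of incident power reflected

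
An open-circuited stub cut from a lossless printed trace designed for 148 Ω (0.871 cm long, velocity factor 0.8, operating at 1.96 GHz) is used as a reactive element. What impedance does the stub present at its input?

Z_in ≈ −j309 Ω

λ = v/f = 0.8·c / 1.96 GHz = 0.122 m
βl = 2π·l/λ = 2π × 0.0711 = 25.6°
tan(βl) = 0.479
For an open-circuited stub, Z_in = −jZ_0·cot(βl) = −jZ_0/tan(βl)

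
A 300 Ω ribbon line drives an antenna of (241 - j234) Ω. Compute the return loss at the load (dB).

Γ = (-59 − j234)/(541 − j234), |Γ| = 0.409
RL = −20·log₁₀|Γ| = −20·log₁₀(0.409)

RL ≈ 7.76 dB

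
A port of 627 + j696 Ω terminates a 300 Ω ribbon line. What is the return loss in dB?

Γ = (327 + j696)/(927 + j696), |Γ| = 0.663
RL = −20·log₁₀|Γ| = −20·log₁₀(0.663)

RL ≈ 3.56 dB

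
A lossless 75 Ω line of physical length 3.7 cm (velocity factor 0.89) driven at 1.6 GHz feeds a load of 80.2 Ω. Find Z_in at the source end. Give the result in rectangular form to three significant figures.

λ = v/f = 0.89·c / 1.6 GHz = 0.167 m
βl = 2π·l/λ = 2π × 0.222 = 79.8°
tan(βl) = tan(79.8°) = 5.57
Z_in = Z_0·(Z_L + jZ_0·tanβl)/(Z_0 + jZ_L·tanβl)
     = 75·(80.2 + j418)/(75 + j447)

Z_in ≈ 70.4 − j1.64 Ω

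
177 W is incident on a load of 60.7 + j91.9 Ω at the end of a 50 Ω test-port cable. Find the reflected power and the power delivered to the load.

|Γ| = |(10.7 + j91.9)/(110.7 + j91.9)| = 0.643
|Γ|² = 0.414
P_refl = |Γ|²·P_inc = 73.2 W, P_del = (1 − |Γ|²)·P_inc = 104 W

P_reflected ≈ 73.2 W; P_delivered ≈ 104 W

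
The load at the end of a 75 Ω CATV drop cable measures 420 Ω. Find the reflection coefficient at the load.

Γ = 0.697

Γ = (Z_L − Z_0)/(Z_L + Z_0) = (420 − 75)/(420 + 75) = 345/495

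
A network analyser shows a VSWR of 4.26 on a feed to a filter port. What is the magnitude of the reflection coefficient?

|Γ| = (S − 1)/(S + 1) = (4.26 − 1)/(4.26 + 1) = 3.26/5.26

|Γ| ≈ 0.62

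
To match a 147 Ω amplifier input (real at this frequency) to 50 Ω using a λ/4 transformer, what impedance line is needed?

Z_qwt = √(Z_0·R_L) = √(50 × 147) = √7350

Z_qwt ≈ 85.7 Ω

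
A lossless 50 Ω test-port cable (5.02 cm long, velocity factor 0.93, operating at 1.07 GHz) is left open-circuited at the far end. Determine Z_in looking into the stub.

λ = v/f = 0.93·c / 1.07 GHz = 0.261 m
βl = 2π·l/λ = 2π × 0.193 = 69.3°
tan(βl) = 2.65
For an open-circuited stub, Z_in = −jZ_0·cot(βl) = −jZ_0/tan(βl)

Z_in ≈ −j18.9 Ω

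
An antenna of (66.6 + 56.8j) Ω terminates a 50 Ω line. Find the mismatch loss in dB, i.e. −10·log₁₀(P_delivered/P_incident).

Γ = (16.6 + j56.8)/(116.6 + j56.8), |Γ| = 0.456
|Γ|² = 0.208, so P_del/P_inc = 1 − |Γ|² = 0.792
ML = −10·log₁₀(1 − |Γ|²)

mismatch loss ≈ 1.01 dB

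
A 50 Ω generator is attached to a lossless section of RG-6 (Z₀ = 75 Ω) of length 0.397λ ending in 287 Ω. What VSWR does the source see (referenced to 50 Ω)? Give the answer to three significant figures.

VSWR ≈ 4.62

βl = 2π × 0.397 = 143°
tan(βl) = -0.756
Z_in = Z_0·(Z_L + jZ_0·tanβl)/(Z_0 + jZ_L·tanβl) = 48.2 + j82.6 Ω
Γ_s = (Z_in − Z_s)/(Z_in + Z_s) = (-1.84 + j82.6)/(98.2 + j82.6), |Γ_s| = 0.644
VSWR = (1 + |Γ_s|)/(1 − |Γ_s|)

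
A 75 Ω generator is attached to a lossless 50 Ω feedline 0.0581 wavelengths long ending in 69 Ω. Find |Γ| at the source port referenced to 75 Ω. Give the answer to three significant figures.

βl = 2π × 0.0581 = 20.9°
tan(βl) = 0.382
Z_in = Z_0·(Z_L + jZ_0·tanβl)/(Z_0 + jZ_L·tanβl) = 61.9 − j13.5 Ω
Γ_s = (Z_in − Z_s)/(Z_in + Z_s) = (-13.1 − j13.5)/(137 − j13.5), |Γ_s| = 0.137

|Γ| ≈ 0.137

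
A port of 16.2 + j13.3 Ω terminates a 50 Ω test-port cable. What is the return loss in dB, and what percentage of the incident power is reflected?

Γ = (-33.8 + j13.3)/(66.2 + j13.3), |Γ| = 0.538
RL = −20·log₁₀(0.538) = 5.39 dB
P_refl/P_inc = |Γ|² = 0.289

RL ≈ 5.39 dB; 28.9% of incident power reflected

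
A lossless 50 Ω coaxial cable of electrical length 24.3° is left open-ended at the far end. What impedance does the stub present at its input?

tan(βl) = 0.452
For an open-ended stub, Z_in = −jZ_0·cot(βl) = −jZ_0/tan(βl)

Z_in ≈ −j111 Ω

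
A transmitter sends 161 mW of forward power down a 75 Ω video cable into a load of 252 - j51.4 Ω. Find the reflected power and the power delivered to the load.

P_reflected ≈ 49.9 mW; P_delivered ≈ 111 mW

|Γ| = |(177 − j51.4)/(327 − j51.4)| = 0.557
|Γ|² = 0.31
P_refl = |Γ|²·P_inc = 49.9 mW, P_del = (1 − |Γ|²)·P_inc = 111 mW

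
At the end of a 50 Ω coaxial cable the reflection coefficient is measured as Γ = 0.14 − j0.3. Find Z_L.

Z_L = Z_0·(1 + Γ)/(1 − Γ) = 50·(1.14 − j0.3)/(0.86 + j0.3)

Z_L ≈ 53.7 − j36.2 Ω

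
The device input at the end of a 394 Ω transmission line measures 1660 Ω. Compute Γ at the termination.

Γ = (Z_L − Z_0)/(Z_L + Z_0) = (1660 − 394)/(1660 + 394) = 1266/2054

Γ = 0.616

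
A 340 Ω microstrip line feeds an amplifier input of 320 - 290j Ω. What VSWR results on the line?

VSWR ≈ 2.35

Γ = (Z_L − Z_0)/(Z_L + Z_0) = (-20 − j290)/(660 − j290)
|Γ| = 291/721 = 0.403
VSWR = (1 + |Γ|)/(1 − |Γ|) = 1.4/0.597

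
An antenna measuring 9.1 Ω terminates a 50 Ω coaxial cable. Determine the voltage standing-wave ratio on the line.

VSWR ≈ 5.49

Γ = (9.1 − 50)/(9.1 + 50) = -0.692
VSWR = (1 + 0.692)/(1 − 0.692)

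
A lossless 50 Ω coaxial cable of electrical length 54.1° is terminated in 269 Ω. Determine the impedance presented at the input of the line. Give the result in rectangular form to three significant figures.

tan(βl) = tan(54.1°) = 1.38
Z_in = Z_0·(Z_L + jZ_0·tanβl)/(Z_0 + jZ_L·tanβl)
     = 50·(269 + j69.1)/(50 + j372)

Z_in ≈ 13.9 − j34.3 Ω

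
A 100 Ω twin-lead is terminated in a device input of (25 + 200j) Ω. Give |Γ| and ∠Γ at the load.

Γ ≈ 0.906 ∠ 52.6°

Γ = (Z_L − Z_0)/(Z_L + Z_0) = (-75 + j200)/(125 + j200)
|Γ| = 214/236 = 0.906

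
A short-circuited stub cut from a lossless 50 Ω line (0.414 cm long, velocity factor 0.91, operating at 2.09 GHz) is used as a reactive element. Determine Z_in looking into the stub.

λ = v/f = 0.91·c / 2.09 GHz = 0.131 m
βl = 2π·l/λ = 2π × 0.0317 = 11.4°
tan(βl) = 0.202
For a short-circuited stub, Z_in = jZ_0·tan(βl)

Z_in ≈ +j10.1 Ω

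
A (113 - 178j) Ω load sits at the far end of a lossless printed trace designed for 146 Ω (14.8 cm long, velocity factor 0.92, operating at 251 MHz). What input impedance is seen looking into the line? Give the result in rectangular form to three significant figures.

Z_in ≈ 40.1 − j20.3 Ω

λ = v/f = 0.92·c / 251 MHz = 1.1 m
βl = 2π·l/λ = 2π × 0.135 = 48.5°
tan(βl) = tan(48.5°) = 1.13
Z_in = Z_0·(Z_L + jZ_0·tanβl)/(Z_0 + jZ_L·tanβl)
     = 146·(113 − j13.2)/(347 + j128)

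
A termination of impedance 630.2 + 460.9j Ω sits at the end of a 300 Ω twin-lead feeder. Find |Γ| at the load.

|Γ| ≈ 0.546

Γ = (Z_L − Z_0)/(Z_L + Z_0) = (330.2 + j460.9)/(930.2 + j460.9)
|Γ| = 567/1040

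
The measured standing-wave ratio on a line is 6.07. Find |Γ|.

|Γ| ≈ 0.717

|Γ| = (S − 1)/(S + 1) = (6.07 − 1)/(6.07 + 1) = 5.07/7.07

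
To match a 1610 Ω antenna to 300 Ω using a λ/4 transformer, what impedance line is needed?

Z_qwt ≈ 695 Ω

Z_qwt = √(Z_0·R_L) = √(300 × 1610) = √483000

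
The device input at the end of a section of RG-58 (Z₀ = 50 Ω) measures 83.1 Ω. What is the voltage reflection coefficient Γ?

Γ = 0.249

Γ = (Z_L − Z_0)/(Z_L + Z_0) = (83.1 − 50)/(83.1 + 50) = 33.1/133.1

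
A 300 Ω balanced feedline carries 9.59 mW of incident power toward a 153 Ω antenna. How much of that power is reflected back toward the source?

P_reflected ≈ 1.01 mW

Γ = (153 − 300)/(153 + 300) = -0.325
|Γ|² = 0.105
P_refl = |Γ|²·P_inc = 1.01 mW, P_del = (1 − |Γ|²)·P_inc = 8.58 mW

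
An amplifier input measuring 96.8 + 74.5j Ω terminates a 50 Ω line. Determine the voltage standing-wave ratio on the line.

Γ = (Z_L − Z_0)/(Z_L + Z_0) = (46.8 + j74.5)/(146.8 + j74.5)
|Γ| = 88/165 = 0.534
VSWR = (1 + |Γ|)/(1 − |Γ|) = 1.53/0.466

VSWR ≈ 3.3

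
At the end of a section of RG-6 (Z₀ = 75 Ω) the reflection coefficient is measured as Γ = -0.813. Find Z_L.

Z_L = Z_0·(1 + Γ)/(1 − Γ) = 75·(0.187)/(1.81)

Z_L ≈ 7.74 Ω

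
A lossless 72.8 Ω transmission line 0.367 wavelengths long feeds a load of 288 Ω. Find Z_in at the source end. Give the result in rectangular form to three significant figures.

Z_in ≈ 31.8 + j58.6 Ω

βl = 2π × 0.367 = 132°
tan(βl) = tan(132°) = -1.11
Z_in = Z_0·(Z_L + jZ_0·tanβl)/(Z_0 + jZ_L·tanβl)
     = 72.8·(288 − j80.5)/(72.8 − j319)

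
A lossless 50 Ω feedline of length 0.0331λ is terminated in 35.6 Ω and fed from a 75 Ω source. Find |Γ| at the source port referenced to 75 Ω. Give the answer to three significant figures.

βl = 2π × 0.0331 = 11.9°
tan(βl) = 0.211
Z_in = Z_0·(Z_L + jZ_0·tanβl)/(Z_0 + jZ_L·tanβl) = 36.4 + j5.09 Ω
Γ_s = (Z_in − Z_s)/(Z_in + Z_s) = (-38.6 + j5.09)/(111 + j5.09), |Γ_s| = 0.35

|Γ| ≈ 0.35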